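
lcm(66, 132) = 132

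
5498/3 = 1832 + 2/3 ≈ 1832.67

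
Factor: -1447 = -1*1447^1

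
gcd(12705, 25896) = 3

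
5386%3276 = 2110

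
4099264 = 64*64051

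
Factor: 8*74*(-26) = -1*2^5*13^1*37^1 = -15392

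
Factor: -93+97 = 2^2 = 4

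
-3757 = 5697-9454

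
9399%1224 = 831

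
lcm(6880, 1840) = 158240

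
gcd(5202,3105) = 9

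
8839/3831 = 2 + 1177/3831 ≈ 2.31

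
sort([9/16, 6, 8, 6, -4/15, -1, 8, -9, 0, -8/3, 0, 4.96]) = [-9, -8/3, -1, -4/15, 0, 0, 9/16, 4.96, 6, 6, 8, 8]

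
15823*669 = 10585587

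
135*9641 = 1301535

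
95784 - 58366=37418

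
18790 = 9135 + 9655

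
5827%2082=1663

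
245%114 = 17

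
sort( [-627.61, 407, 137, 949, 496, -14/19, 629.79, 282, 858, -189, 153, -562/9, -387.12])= [-627.61, -387.12, -189, -562/9, -14/19, 137, 153, 282, 407, 496, 629.79, 858, 949]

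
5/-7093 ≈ -0.000705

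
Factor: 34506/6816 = 2^(-4)*3^4 = 81/16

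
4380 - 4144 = 236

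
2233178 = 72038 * 31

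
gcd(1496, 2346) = 34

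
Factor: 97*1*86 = 2^1*43^1*97^1 = 8342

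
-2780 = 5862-8642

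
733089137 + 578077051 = 1311166188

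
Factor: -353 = -1 * 353^1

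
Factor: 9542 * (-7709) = -1 * 2^1 * 13^2 * 367^1 * 593^1 = -73559278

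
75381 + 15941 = 91322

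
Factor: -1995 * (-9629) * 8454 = 2^1 * 3^2 * 5^1 * 7^1 * 19^1 * 1409^1 * 9629^1 = 162400114170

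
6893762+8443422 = 15337184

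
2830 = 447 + 2383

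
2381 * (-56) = -133336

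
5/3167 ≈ 0.00158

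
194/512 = 97/256 ≈ 0.379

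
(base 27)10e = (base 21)1e8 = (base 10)743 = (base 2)1011100111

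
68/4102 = 34/2051 ≈ 0.0166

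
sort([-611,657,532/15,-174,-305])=[-611,-305,-174,532/15,657]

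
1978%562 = 292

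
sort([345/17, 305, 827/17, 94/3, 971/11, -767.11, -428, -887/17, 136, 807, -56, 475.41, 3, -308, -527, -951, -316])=[-951, -767.11, -527, -428, -316, -308, -56, -887/17, 3, 345/17, 94/3, 827/17, 971/11, 136, 305, 475.41, 807]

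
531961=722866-190905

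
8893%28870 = 8893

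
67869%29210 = 9449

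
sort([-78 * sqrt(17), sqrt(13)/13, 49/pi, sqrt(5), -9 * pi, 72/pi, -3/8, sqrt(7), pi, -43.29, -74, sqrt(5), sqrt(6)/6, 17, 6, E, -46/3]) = [-78 * sqrt(17), -74, -43.29, -9 * pi, -46/3, -3/8, sqrt(13)/13, sqrt(6)/6, sqrt(5), sqrt(5), sqrt(7), E, pi, 6, 49/pi, 17, 72/pi]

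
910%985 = 910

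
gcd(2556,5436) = 36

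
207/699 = 69/233 ≈ 0.296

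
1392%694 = 4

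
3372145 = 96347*35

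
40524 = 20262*2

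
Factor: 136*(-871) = -1*2^3*13^1*17^1*67^1 = -118456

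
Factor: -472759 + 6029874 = 5^1*1111423^1 = 5557115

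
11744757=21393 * 549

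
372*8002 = 2976744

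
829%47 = 30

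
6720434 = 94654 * 71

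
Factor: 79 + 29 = 2^2 * 3^3 = 108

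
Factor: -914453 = -1*293^1*3121^1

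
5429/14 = 387+11/14 ≈ 387.79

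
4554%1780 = 994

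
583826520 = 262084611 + 321741909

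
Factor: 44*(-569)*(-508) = 2^4*11^1*127^1*569^1 = 12718288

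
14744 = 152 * 97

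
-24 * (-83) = 1992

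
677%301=75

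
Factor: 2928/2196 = 2^2*3^(-1) = 4/3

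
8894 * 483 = 4295802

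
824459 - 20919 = 803540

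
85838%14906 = 11308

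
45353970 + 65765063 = 111119033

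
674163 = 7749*87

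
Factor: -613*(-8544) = 2^5*3^1*89^1*613^1 = 5237472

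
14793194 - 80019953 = -65226759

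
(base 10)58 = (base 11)53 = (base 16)3a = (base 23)2c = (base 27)24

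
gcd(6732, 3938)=22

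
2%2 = 0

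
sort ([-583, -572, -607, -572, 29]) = [-607, -583, -572, -572, 29]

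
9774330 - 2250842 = 7523488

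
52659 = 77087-24428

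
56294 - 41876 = 14418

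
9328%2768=1024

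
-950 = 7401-8351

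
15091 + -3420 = 11671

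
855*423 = 361665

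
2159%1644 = 515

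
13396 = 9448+3948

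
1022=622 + 400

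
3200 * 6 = 19200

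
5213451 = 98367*53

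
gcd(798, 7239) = 57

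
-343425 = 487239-830664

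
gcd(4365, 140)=5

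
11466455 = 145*79079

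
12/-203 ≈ -0.0591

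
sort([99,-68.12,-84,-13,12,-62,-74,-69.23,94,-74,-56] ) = [-84,-74,-74,-69.23,-68.12,-62,-56,-13,12,94,99] 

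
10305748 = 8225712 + 2080036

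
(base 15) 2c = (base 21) 20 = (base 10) 42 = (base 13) 33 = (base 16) 2a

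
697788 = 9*77532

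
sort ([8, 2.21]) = [2.21, 8]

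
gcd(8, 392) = 8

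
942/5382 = 157/897≈0.175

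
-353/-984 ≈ 0.359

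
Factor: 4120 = 2^3*5^1*103^1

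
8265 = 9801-1536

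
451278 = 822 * 549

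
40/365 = 8/73 ≈ 0.110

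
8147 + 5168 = 13315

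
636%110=86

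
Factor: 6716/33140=5^ (-1) * 23^1 * 73^1 * 1657^ (-1)=1679/8285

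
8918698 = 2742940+6175758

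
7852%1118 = 26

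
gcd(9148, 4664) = 4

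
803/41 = 19 + 24/41 ≈ 19.59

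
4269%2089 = 91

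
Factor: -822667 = -1 * 822667^1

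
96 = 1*96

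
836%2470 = 836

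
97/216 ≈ 0.449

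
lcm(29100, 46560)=232800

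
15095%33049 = 15095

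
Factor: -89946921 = -1 * 3^1 * 29982307^1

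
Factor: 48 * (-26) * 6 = -1 * 2^6 * 3^2 * 13^1 = -7488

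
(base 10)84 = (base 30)2o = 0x54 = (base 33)2i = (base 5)314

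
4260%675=210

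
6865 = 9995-3130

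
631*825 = 520575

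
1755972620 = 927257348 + 828715272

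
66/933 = 22/311 ≈ 0.0707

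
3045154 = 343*8878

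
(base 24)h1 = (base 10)409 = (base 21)ja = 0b110011001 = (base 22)id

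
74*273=20202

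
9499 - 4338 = 5161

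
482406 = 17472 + 464934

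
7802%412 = 386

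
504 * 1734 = 873936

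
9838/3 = 3279 + 1/3≈3279.33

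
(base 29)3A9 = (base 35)2AM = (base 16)B06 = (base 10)2822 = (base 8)5406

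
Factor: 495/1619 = 3^2*5^1*11^1*1619^(-1)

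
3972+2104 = 6076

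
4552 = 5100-548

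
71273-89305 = -18032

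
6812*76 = 517712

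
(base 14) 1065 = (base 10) 2833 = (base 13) 139c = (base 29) 3ak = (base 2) 101100010001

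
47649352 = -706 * (-67492)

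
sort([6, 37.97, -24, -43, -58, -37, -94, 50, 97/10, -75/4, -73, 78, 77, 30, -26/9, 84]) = [-94, -73, -58, -43, -37, -24, -75/4, -26/9, 6, 97/10, 30, 37.97, 50, 77, 78, 84]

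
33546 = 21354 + 12192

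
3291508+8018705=11310213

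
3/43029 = 1/14343 ≈ 0.0000697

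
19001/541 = 35+66/541 ≈ 35.12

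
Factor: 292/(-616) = -1 * 2^(-1) * 7^(-1) * 11^(-1) * 73^1 = -73/154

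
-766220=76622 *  (-10)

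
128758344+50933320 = 179691664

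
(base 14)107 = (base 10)203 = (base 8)313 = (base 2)11001011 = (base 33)65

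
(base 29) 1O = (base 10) 53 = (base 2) 110101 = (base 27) 1Q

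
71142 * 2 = 142284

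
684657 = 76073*9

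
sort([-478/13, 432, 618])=[-478/13, 432, 618]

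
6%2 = 0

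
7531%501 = 16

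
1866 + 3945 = 5811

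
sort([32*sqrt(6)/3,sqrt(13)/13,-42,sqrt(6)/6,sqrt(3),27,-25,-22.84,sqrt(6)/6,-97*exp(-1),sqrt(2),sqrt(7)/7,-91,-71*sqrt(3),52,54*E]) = [-71*sqrt(3),-91,-42,-97*exp(-1),-25,-22.84,sqrt(13)/13,sqrt(7)/7,sqrt(6)/6,sqrt(6)/6,sqrt(2),sqrt(3),32*sqrt(6)/3,27,52,54*E]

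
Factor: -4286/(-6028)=2^(-1) * 11^(-1) * 137^(-1) * 2143^1=2143/3014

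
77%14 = 7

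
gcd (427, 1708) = 427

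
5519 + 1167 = 6686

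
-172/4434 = -86/2217 ≈ -0.0388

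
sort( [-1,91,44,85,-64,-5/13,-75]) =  [-75,-64,-1,-5/13,44,85,91]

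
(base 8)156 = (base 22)50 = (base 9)132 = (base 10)110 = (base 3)11002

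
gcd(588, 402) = 6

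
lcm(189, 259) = 6993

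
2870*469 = 1346030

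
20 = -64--84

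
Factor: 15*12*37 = 2^2*3^2*5^1*37^1 = 6660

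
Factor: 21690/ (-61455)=-1*2^1*3^1*17^ (-1)=-6/17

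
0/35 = 0 = 0.00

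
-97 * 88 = -8536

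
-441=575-1016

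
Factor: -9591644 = -1*2^2*23^1*137^1*761^1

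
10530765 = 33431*315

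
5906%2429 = 1048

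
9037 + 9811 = 18848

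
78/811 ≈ 0.0962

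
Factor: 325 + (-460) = -1 * 3^3 * 5^1 = -135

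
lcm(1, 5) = 5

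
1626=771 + 855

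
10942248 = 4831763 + 6110485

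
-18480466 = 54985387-73465853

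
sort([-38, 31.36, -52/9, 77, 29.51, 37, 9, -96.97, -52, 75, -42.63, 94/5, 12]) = [-96.97, -52, -42.63, -38, -52/9, 9, 12, 94/5, 29.51, 31.36, 37, 75, 77]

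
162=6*27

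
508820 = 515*988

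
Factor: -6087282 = -1 * 2^1 * 3^1 * 1014547^1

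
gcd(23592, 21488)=8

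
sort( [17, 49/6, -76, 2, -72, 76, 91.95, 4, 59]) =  [-76, -72, 2, 4, 49/6, 17, 59, 76, 91.95]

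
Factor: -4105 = -1*5^1*821^1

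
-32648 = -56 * 583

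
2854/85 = 33+49/85≈33.58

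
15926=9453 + 6473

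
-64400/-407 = 158+94/407≈158.23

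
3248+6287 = 9535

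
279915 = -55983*(-5)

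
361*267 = 96387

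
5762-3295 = 2467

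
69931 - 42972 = 26959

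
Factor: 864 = 2^5 * 3^3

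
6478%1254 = 208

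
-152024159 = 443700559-595724718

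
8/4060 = 2/1015 ≈ 0.00197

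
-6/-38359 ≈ 0.000156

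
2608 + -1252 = 1356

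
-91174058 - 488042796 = -579216854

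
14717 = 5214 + 9503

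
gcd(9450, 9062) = 2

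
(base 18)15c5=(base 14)2b21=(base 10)7673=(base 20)j3d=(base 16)1df9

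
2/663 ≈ 0.00302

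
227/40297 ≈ 0.00563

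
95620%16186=14690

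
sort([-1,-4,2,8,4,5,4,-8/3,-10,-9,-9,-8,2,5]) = [-10,-9,-9,-8,-4,-8/3,-1,2,2,4,4,5,5,8]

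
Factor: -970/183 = -1*2^1*3^(-1)*5^1*61^(-1)*97^1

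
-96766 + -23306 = -120072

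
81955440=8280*9898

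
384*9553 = 3668352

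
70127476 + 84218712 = 154346188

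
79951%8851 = 292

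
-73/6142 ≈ -0.0119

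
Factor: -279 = -1*3^2*31^1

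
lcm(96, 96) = 96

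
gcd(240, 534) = 6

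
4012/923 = 4 + 320/923 ≈ 4.35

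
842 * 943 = 794006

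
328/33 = 9 + 31/33 ≈ 9.94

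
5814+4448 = 10262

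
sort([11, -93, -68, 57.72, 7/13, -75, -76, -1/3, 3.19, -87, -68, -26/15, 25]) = [-93, -87, -76, -75, -68, -68, -26/15, -1/3, 7/13, 3.19, 11, 25, 57.72]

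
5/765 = 1/153 ≈ 0.00654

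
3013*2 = 6026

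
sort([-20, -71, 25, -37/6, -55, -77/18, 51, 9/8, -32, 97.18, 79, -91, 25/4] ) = [-91, -71, -55, -32, -20, -37/6, -77/18, 9/8, 25/4, 25, 51, 79, 97.18] 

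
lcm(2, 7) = 14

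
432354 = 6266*69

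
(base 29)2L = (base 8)117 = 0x4F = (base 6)211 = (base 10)79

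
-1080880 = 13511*(-80)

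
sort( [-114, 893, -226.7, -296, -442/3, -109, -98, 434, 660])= [-296, -226.7, -442/3, -114, -109, -98, 434, 660, 893]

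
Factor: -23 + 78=5^1*11^1=55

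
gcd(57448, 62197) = 1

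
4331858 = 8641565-4309707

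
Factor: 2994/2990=3^1 * 5^(-1) * 13^(-1) * 23^(-1) * 499^1=1497/1495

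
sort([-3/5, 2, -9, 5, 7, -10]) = [-10, -9, -3/5, 2, 5, 7]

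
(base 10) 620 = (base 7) 1544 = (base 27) mq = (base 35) hp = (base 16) 26c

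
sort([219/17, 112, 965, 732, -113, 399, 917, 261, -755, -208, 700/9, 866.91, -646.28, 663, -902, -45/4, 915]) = [-902, -755, -646.28, -208, -113, -45/4, 219/17, 700/9, 112, 261, 399, 663, 732, 866.91, 915, 917, 965]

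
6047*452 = 2733244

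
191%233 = 191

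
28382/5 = 5676 + 2/5 = 5676.40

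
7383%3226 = 931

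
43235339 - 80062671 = -36827332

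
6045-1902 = 4143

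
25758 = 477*54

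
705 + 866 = 1571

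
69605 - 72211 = -2606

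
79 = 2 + 77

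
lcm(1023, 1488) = 16368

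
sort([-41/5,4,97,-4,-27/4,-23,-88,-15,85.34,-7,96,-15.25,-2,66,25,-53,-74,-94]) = [-94,-88,-74,-53,-23,-15.25,-15,-41/5,-7,-27/4,-4,-2,4,25,66,85.34,96,97]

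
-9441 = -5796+-3645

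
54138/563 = 96 + 90/563 ≈ 96.16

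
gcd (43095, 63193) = 13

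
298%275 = 23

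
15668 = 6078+9590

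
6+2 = 8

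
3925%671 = 570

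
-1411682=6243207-7654889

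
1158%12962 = 1158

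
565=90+475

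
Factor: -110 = -1*2^1*5^1*11^1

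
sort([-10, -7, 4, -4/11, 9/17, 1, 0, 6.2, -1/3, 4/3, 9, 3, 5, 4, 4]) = [-10, -7, -4/11, -1/3, 0, 9/17, 1, 4/3, 3, 4, 4, 4, 5, 6.2, 9]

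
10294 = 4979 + 5315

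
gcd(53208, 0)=53208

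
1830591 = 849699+980892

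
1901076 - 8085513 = -6184437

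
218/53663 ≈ 0.00406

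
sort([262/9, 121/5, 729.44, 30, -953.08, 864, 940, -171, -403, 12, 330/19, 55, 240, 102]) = [-953.08, -403, -171, 12, 330/19, 121/5, 262/9, 30, 55, 102, 240, 729.44, 864, 940]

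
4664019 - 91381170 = -86717151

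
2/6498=1/3249 ≈ 0.000308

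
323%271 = 52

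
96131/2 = 48065 + 1/2 = 48065.50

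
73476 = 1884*39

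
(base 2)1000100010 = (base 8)1042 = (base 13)330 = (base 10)546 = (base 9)666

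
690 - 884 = -194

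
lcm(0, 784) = 0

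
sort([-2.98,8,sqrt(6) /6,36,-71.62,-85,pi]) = [-85,-71.62,-2.98,sqrt(6) /6,pi,8,36]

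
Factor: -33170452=-1 * 2^2 * 7^2 * 83^1 * 2039^1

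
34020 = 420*81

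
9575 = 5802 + 3773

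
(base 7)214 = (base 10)109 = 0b1101101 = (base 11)9a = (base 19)5e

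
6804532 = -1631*(-4172)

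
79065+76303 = 155368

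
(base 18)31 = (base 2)110111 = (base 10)55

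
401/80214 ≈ 0.00500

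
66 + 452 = 518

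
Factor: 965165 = 5^1*137^1*1409^1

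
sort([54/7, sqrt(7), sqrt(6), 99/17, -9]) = [-9, sqrt(6), sqrt(7), 99/17, 54/7]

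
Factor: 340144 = 2^4 * 7^1 * 3037^1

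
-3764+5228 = 1464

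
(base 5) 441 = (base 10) 121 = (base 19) 67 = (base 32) 3p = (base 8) 171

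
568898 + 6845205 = 7414103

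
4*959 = 3836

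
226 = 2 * 113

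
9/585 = 1/65 ≈ 0.0154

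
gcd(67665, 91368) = 3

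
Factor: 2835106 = 2^1 * 157^1 * 9029^1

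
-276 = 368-644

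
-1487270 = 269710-1756980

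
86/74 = 43/37 ≈ 1.16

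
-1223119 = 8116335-9339454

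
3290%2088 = 1202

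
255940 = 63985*4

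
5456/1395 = 3 + 41/45 ≈ 3.91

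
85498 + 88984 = 174482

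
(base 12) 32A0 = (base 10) 5592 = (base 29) 6IO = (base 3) 21200010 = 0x15D8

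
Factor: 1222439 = 353^1*3463^1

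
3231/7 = 461 + 4/7 ≈ 461.57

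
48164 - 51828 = -3664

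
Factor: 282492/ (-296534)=-1 * 2^1 * 3^2 * 19^1 * 359^ (-1)=-342/359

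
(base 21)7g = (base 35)4n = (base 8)243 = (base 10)163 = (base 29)5i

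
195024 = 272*717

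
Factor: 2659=2659^1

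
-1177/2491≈-0.473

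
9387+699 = 10086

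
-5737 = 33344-39081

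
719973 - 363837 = 356136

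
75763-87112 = -11349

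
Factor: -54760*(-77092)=2^5*5^1*37^2*19273^1=4221557920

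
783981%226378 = 104847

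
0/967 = 0 = 0.00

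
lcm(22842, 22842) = 22842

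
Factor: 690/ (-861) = -1*2^1*5^1*7^ (-1)*23^1*41^ (-1) = -230/287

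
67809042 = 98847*686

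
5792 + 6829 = 12621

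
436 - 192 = 244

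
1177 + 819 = 1996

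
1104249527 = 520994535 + 583254992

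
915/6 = 305/2 = 152.50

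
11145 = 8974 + 2171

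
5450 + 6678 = 12128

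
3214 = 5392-2178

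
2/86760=1/43380 ≈ 0.0000231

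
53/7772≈0.00682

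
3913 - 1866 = 2047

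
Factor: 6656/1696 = 2^4*13^1*53^(-1) = 208/53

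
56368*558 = 31453344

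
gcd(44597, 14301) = 7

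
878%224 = 206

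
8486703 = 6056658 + 2430045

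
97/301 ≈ 0.322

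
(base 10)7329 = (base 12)42a9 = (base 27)a1c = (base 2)1110010100001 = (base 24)ch9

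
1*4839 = 4839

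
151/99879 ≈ 0.00151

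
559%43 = 0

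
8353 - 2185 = 6168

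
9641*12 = 115692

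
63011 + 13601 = 76612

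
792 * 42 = 33264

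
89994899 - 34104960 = 55889939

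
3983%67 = 30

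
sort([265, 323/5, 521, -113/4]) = [-113/4, 323/5, 265, 521]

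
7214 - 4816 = 2398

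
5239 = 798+4441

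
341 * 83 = 28303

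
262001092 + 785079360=1047080452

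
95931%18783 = 2016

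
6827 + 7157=13984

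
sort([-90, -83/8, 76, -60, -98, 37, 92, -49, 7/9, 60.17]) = [-98, -90, -60, -49, -83/8, 7/9, 37, 60.17, 76, 92]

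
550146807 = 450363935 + 99782872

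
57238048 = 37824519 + 19413529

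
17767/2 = 8883 + 1/2 = 8883.50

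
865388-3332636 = -2467248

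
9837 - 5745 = 4092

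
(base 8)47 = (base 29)1a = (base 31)18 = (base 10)39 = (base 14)2b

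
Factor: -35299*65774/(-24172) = 2^(-1)*11^1*3209^1*6043^(-1)*32887^1 = 1160878213/12086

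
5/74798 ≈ 0.0000668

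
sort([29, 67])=[29, 67]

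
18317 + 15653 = 33970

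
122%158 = 122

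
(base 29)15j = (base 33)uf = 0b1111101101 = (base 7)2634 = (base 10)1005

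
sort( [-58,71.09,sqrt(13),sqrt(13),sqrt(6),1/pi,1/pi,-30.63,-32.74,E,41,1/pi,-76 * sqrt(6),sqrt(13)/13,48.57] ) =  [-76 * sqrt(6),-58,-32.74,-30.63,sqrt(13)/13,1/pi,1/pi,1/pi,sqrt(6),E,sqrt(13),sqrt(13),41,48.57,71.09] 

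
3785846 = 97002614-93216768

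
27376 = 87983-60607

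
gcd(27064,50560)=8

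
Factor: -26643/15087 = -1 * 47^(-1) * 83^1 = -83/47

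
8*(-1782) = -14256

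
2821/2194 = 1+627/2194 ≈ 1.29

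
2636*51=134436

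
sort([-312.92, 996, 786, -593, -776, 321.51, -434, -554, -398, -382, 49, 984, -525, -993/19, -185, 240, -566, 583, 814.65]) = [-776, -593, -566, -554, -525, -434, -398, -382, -312.92, -185, -993/19, 49, 240, 321.51, 583, 786, 814.65, 984, 996]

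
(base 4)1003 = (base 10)67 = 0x43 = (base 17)3g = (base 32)23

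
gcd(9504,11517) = 33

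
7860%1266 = 264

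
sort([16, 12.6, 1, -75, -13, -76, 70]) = [-76, -75, -13, 1, 12.6, 16, 70]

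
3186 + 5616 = 8802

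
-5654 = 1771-7425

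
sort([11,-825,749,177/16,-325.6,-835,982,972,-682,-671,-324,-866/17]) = [-835,-825,-682,-671,-325.6,-324,-866/17,11,177/16,749,972,982]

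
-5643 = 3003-8646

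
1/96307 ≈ 0.0000104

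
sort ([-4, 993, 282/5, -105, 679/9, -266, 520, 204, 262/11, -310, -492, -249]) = [-492, -310, -266, -249, -105, -4, 262/11, 282/5, 679/9, 204, 520, 993]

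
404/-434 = -202/217 ≈ -0.931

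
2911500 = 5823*500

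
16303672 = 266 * 61292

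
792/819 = 88/91 ≈ 0.967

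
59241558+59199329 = 118440887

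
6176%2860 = 456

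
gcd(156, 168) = 12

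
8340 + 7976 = 16316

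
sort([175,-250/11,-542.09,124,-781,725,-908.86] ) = [-908.86,-781,-542.09,-250/11,124,175,725] 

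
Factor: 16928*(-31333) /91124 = -1*2^3*11^(-1)*19^(-1)*23^2*109^(-1)*31333^1 = -132601256/22781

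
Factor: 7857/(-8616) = -1*2^(-3)*3^3*97^1*359^(-1) = -2619/2872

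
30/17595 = 2/1173 ≈ 0.00171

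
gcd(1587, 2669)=1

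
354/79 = 4+38/79 ≈ 4.48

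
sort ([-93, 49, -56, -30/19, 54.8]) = [-93, -56, -30/19, 49, 54.8]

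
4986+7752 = 12738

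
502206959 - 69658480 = 432548479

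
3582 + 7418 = 11000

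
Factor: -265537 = -1*131^1*2027^1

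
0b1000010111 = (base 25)la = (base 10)535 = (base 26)kf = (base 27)jm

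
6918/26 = 266 + 1/13 ≈ 266.08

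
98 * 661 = 64778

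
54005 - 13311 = 40694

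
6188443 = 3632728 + 2555715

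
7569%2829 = 1911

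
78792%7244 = 6352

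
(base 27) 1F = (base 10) 42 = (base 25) 1H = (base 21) 20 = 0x2A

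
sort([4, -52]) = [-52, 4]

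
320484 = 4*80121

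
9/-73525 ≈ -0.000122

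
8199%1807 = 971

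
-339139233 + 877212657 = 538073424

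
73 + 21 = 94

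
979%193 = 14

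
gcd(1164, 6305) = 97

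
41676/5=8335 + 1/5=8335.20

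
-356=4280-4636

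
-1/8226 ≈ -0.000122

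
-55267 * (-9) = 497403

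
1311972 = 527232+784740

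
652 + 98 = 750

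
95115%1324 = 1111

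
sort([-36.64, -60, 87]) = [-60, -36.64, 87]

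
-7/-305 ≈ 0.0230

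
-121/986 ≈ -0.123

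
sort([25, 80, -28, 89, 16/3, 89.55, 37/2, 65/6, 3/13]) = [-28, 3/13, 16/3, 65/6, 37/2, 25, 80, 89, 89.55]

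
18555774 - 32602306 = -14046532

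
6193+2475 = 8668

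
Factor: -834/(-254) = 3^1*127^(-1)*139^1 = 417/127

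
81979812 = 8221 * 9972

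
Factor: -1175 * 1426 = -1 * 2^1 * 5^2 * 23^1 * 31^1 * 47^1 = -1675550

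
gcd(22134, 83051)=1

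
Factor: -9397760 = -1 * 2^9 * 5^1 * 3671^1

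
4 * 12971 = 51884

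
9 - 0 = 9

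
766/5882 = 383/2941 ≈ 0.130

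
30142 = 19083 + 11059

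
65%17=14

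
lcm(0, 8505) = 0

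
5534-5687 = -153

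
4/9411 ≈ 0.000425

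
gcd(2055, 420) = 15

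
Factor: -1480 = -1*2^3*5^1*37^1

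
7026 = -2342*(-3)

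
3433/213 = 16 + 25/213 ≈ 16.12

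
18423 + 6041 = 24464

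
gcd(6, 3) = 3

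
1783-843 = 940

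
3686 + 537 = 4223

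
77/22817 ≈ 0.00337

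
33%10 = 3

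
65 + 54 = 119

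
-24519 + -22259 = -46778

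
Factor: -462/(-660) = 2^(-1)*5^(-1)*7^1 = 7/10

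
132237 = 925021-792784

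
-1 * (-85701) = 85701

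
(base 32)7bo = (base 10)7544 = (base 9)11312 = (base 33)6uk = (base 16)1d78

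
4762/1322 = 3 + 398/661 ≈ 3.60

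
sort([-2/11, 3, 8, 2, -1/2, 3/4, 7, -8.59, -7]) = [-8.59, -7, -1/2, -2/11, 3/4, 2, 3, 7, 8]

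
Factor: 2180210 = 2^1*5^1*218021^1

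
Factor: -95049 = -1 * 3^2 * 59^1 * 179^1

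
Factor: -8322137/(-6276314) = 2^(-1) * 11^(-1) * 67^1 * 223^1 * 557^1 * 285287^(-1)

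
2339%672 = 323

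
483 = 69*7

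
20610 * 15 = 309150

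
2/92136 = 1/46068 ≈ 0.0000217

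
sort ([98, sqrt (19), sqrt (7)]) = [sqrt (7), sqrt (19), 98]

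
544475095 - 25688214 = 518786881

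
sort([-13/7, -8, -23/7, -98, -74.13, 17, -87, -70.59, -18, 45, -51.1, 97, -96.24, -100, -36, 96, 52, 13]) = [-100, -98, -96.24, -87, -74.13, -70.59, -51.1, -36, -18, -8, -23/7, -13/7, 13, 17, 45, 52, 96, 97]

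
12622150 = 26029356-13407206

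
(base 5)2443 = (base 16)175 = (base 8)565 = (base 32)bl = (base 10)373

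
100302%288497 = 100302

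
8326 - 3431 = 4895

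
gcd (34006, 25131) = 1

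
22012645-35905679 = -13893034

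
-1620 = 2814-4434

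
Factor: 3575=5^2*11^1*13^1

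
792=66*12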